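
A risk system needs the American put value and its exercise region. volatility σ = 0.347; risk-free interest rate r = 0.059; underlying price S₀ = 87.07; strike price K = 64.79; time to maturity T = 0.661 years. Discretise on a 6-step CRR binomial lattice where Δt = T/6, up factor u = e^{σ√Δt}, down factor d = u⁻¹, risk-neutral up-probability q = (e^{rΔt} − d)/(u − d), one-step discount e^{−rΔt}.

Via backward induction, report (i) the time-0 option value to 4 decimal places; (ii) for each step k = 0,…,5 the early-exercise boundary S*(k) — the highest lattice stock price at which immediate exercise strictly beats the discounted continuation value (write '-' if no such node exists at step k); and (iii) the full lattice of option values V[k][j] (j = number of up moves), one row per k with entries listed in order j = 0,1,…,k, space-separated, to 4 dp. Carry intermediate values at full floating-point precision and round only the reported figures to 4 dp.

price = 1.2257
boundary = - - - - - 48.9521
tree:
1.2257
2.1655 0.2999
3.7530 0.6031 0.0000
6.3369 1.2127 0.0000 0.0000
10.3095 2.4388 0.0000 0.0000 0.0000
15.8379 4.9043 0.0000 0.0000 0.0000 0.0000
21.1634 9.8624 0.0000 0.0000 0.0000 0.0000 0.0000

Δt=0.11017  u=1.12207  d=0.89121  q=0.49949  discount=0.99352
step 6 (expiry): payoffs max(K−S,0) = 21.1634 9.8624 0.0000 0.0000 0.0000 0.0000 0.0000
step 5: (k=5,j=0): S=48.9521, (K−S)⁺=15.8379, hold=15.4181 ⇒ V=15.8379 exercise | (k=5,j=1): S=61.6326, (K−S)⁺=3.1574, hold=4.9043 ⇒ V=4.9043 continue | (k=5,j=2): S=77.5977, (K−S)⁺=0.0000, hold=0.0000 ⇒ V=0.0000 continue | (k=5,j=3): S=97.6985, (K−S)⁺=0.0000, hold=0.0000 ⇒ V=0.0000 continue | (k=5,j=4): S=123.0062, (K−S)⁺=0.0000, hold=0.0000 ⇒ V=0.0000 continue | (k=5,j=5): S=154.8695, (K−S)⁺=0.0000, hold=0.0000 ⇒ V=0.0000 continue  boundary S*=48.9521
step 4: (k=4,j=0): S=54.9276, (K−S)⁺=9.8624, hold=10.3095 ⇒ V=10.3095 continue | (k=4,j=1): S=69.1560, (K−S)⁺=0.0000, hold=2.4388 ⇒ V=2.4388 continue | (k=4,j=2): S=87.0700, (K−S)⁺=0.0000, hold=0.0000 ⇒ V=0.0000 continue | (k=4,j=3): S=109.6245, (K−S)⁺=0.0000, hold=0.0000 ⇒ V=0.0000 continue | (k=4,j=4): S=138.0214, (K−S)⁺=0.0000, hold=0.0000 ⇒ V=0.0000 continue  boundary S*=-
step 3: (k=3,j=0): S=61.6326, (K−S)⁺=3.1574, hold=6.3369 ⇒ V=6.3369 continue | (k=3,j=1): S=77.5977, (K−S)⁺=0.0000, hold=1.2127 ⇒ V=1.2127 continue | (k=3,j=2): S=97.6985, (K−S)⁺=0.0000, hold=0.0000 ⇒ V=0.0000 continue | (k=3,j=3): S=123.0062, (K−S)⁺=0.0000, hold=0.0000 ⇒ V=0.0000 continue  boundary S*=-
step 2: (k=2,j=0): S=69.1560, (K−S)⁺=0.0000, hold=3.7530 ⇒ V=3.7530 continue | (k=2,j=1): S=87.0700, (K−S)⁺=0.0000, hold=0.6031 ⇒ V=0.6031 continue | (k=2,j=2): S=109.6245, (K−S)⁺=0.0000, hold=0.0000 ⇒ V=0.0000 continue  boundary S*=-
step 1: (k=1,j=0): S=77.5977, (K−S)⁺=0.0000, hold=2.1655 ⇒ V=2.1655 continue | (k=1,j=1): S=97.6985, (K−S)⁺=0.0000, hold=0.2999 ⇒ V=0.2999 continue  boundary S*=-
step 0: (k=0,j=0): S=87.0700, (K−S)⁺=0.0000, hold=1.2257 ⇒ V=1.2257 continue  boundary S*=-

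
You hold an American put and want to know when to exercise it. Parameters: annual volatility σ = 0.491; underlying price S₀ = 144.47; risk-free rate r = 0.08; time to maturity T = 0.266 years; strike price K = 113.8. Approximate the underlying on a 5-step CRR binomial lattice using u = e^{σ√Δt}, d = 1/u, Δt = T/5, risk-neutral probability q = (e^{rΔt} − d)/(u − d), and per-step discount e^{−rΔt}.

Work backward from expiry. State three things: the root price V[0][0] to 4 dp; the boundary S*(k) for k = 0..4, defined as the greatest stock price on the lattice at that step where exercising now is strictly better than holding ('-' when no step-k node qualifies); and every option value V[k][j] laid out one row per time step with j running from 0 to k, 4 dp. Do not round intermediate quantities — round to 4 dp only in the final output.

price = 2.8711
boundary = - - - - 91.8423
tree:
2.8711
4.9613 0.7250
8.4033 1.4291 0.0000
13.8518 2.8170 0.0000 0.0000
21.9577 5.5526 0.0000 0.0000 0.0000
31.7915 10.9448 0.0000 0.0000 0.0000 0.0000

params: Δt=0.05320 u=1.11991 d=0.89293 q=0.49051 e^(-rΔt)=0.99575
t_5 payoffs: 31.7915 10.9448 0.0000 0.0000 0.0000 0.0000
t_4: node(4,0) S=91.8423 payoff=21.9577 vs cont=21.4744 → 21.9577 [stop]  node(4,1) S=115.1888 payoff=0.0000 vs cont=5.5526 → 5.5526 [wait]  node(4,2) S=144.4700 payoff=0.0000 vs cont=0.0000 → 0.0000 [wait]  node(4,3) S=181.1946 payoff=0.0000 vs cont=0.0000 → 0.0000 [wait]  node(4,4) S=227.2546 payoff=0.0000 vs cont=0.0000 → 0.0000 [wait]  ⇒ S*(4)=91.8423
t_3: node(3,0) S=102.8552 payoff=10.9448 vs cont=13.8518 → 13.8518 [wait]  node(3,1) S=129.0013 payoff=0.0000 vs cont=2.8170 → 2.8170 [wait]  node(3,2) S=161.7936 payoff=0.0000 vs cont=0.0000 → 0.0000 [wait]  node(3,3) S=202.9219 payoff=0.0000 vs cont=0.0000 → 0.0000 [wait]  ⇒ S*(3)=-
t_2: node(2,0) S=115.1888 payoff=0.0000 vs cont=8.4033 → 8.4033 [wait]  node(2,1) S=144.4700 payoff=0.0000 vs cont=1.4291 → 1.4291 [wait]  node(2,2) S=181.1946 payoff=0.0000 vs cont=0.0000 → 0.0000 [wait]  ⇒ S*(2)=-
t_1: node(1,0) S=129.0013 payoff=0.0000 vs cont=4.9613 → 4.9613 [wait]  node(1,1) S=161.7936 payoff=0.0000 vs cont=0.7250 → 0.7250 [wait]  ⇒ S*(1)=-
t_0: node(0,0) S=144.4700 payoff=0.0000 vs cont=2.8711 → 2.8711 [wait]  ⇒ S*(0)=-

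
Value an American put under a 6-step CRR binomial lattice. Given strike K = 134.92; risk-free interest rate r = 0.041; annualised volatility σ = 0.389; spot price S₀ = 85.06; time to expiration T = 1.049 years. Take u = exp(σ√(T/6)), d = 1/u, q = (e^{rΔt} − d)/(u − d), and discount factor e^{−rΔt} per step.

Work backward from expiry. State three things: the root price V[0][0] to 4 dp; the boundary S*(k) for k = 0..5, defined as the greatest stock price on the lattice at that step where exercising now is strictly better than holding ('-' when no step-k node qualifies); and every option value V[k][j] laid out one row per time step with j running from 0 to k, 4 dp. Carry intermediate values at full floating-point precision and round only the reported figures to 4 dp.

Δt=0.17483, u=1.17663, d=0.84989, q=0.48144, disc=e^(-rΔt)=0.99286
k=6 terminal: V=max(K-S,0) → 102.8654 90.5419 73.4806 49.8600 17.1584 0.0000 0.0000
k=5: j=0 S=37.7163 intr=97.2037 cont=96.2400 V=97.2037[EX]; j=1 S=52.2165 intr=82.7035 cont=81.7398 V=82.7035[EX]; j=2 S=72.2913 intr=62.6287 cont=61.6650 V=62.6287[EX]; j=3 S=100.0840 intr=34.8360 cont=33.8723 V=34.8360[EX]; j=4 S=138.5617 intr=0.0000 cont=8.8340 V=8.8340[hold]; j=5 S=191.8322 intr=0.0000 cont=0.0000 V=0.0000[hold]  S*(5)=100.0840
k=4: j=0 S=44.3781 intr=90.5419 cont=89.5783 V=90.5419[EX]; j=1 S=61.4394 intr=73.4806 cont=72.5169 V=73.4806[EX]; j=2 S=85.0600 intr=49.8600 cont=48.8963 V=49.8600[EX]; j=3 S=117.7616 intr=17.1584 cont=22.1581 V=22.1581[hold]; j=4 S=163.0356 intr=0.0000 cont=4.5482 V=4.5482[hold]  S*(4)=85.0600
k=3: j=0 S=52.2165 intr=82.7035 cont=81.7398 V=82.7035[EX]; j=1 S=72.2913 intr=62.6287 cont=61.6650 V=62.6287[EX]; j=2 S=100.0840 intr=34.8360 cont=36.2622 V=36.2622[hold]; j=3 S=138.5617 intr=0.0000 cont=13.5822 V=13.5822[hold]  S*(3)=72.2913
k=2: j=0 S=61.4394 intr=73.4806 cont=72.5169 V=73.4806[EX]; j=1 S=85.0600 intr=49.8600 cont=49.5781 V=49.8600[EX]; j=2 S=117.7616 intr=17.1584 cont=25.1621 V=25.1621[hold]  S*(2)=85.0600
k=1: j=0 S=72.2913 intr=62.6287 cont=61.6650 V=62.6287[EX]; j=1 S=100.0840 intr=34.8360 cont=37.6982 V=37.6982[hold]  S*(1)=72.2913
k=0: j=0 S=85.0600 intr=49.8600 cont=50.2645 V=50.2645[hold]  S*(0)=-

price = 50.2645
boundary = - 72.2913 85.0600 72.2913 85.0600 100.0840
tree:
50.2645
62.6287 37.6982
73.4806 49.8600 25.1621
82.7035 62.6287 36.2622 13.5822
90.5419 73.4806 49.8600 22.1581 4.5482
97.2037 82.7035 62.6287 34.8360 8.8340 0.0000
102.8654 90.5419 73.4806 49.8600 17.1584 0.0000 0.0000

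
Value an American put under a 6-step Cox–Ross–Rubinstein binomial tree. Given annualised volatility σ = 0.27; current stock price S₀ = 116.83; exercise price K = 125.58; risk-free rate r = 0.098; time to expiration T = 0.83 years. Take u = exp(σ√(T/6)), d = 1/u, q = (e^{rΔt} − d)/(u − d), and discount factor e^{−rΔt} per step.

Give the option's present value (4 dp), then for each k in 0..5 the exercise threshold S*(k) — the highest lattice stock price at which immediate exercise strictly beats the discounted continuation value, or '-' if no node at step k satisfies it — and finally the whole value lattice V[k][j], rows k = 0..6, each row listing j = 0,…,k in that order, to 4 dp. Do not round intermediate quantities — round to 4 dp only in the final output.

params: Δt=0.13833 u=1.10564 d=0.90446 q=0.54276 e^(-rΔt)=0.98653
t_6 payoffs: 61.6243 47.3985 30.0083 8.7500 0.0000 0.0000 0.0000
t_5: node(5,0) S=70.7118 payoff=54.8682 vs cont=53.1773 → 54.8682 [stop]  node(5,1) S=86.4404 payoff=39.1396 vs cont=37.4487 → 39.1396 [stop]  node(5,2) S=105.6676 payoff=19.9124 vs cont=18.2214 → 19.9124 [stop]  node(5,3) S=129.1716 payoff=0.0000 vs cont=3.9470 → 3.9470 [wait]  node(5,4) S=157.9036 payoff=0.0000 vs cont=0.0000 → 0.0000 [wait]  node(5,5) S=193.0266 payoff=0.0000 vs cont=0.0000 → 0.0000 [wait]  ⇒ S*(5)=105.6676
t_4: node(4,0) S=78.1815 payoff=47.3985 vs cont=45.7075 → 47.3985 [stop]  node(4,1) S=95.5717 payoff=30.0083 vs cont=28.3173 → 30.0083 [stop]  node(4,2) S=116.8300 payoff=8.7500 vs cont=11.0956 → 11.0956 [wait]  node(4,3) S=142.8169 payoff=0.0000 vs cont=1.7804 → 1.7804 [wait]  node(4,4) S=174.5841 payoff=0.0000 vs cont=0.0000 → 0.0000 [wait]  ⇒ S*(4)=95.5717
t_3: node(3,0) S=86.4404 payoff=39.1396 vs cont=37.4487 → 39.1396 [stop]  node(3,1) S=105.6676 payoff=19.9124 vs cont=19.4774 → 19.9124 [stop]  node(3,2) S=129.1716 payoff=0.0000 vs cont=5.9584 → 5.9584 [wait]  node(3,3) S=157.9036 payoff=0.0000 vs cont=0.8031 → 0.8031 [wait]  ⇒ S*(3)=105.6676
t_2: node(2,0) S=95.5717 payoff=30.0083 vs cont=28.3173 → 30.0083 [stop]  node(2,1) S=116.8300 payoff=8.7500 vs cont=12.1726 → 12.1726 [wait]  node(2,2) S=142.8169 payoff=0.0000 vs cont=3.1177 → 3.1177 [wait]  ⇒ S*(2)=95.5717
t_1: node(1,0) S=105.6676 payoff=19.9124 vs cont=20.0541 → 20.0541 [wait]  node(1,1) S=129.1716 payoff=0.0000 vs cont=7.1602 → 7.1602 [wait]  ⇒ S*(1)=-
t_0: node(0,0) S=116.8300 payoff=8.7500 vs cont=12.8800 → 12.8800 [wait]  ⇒ S*(0)=-

price = 12.8800
boundary = - - 95.5717 105.6676 95.5717 105.6676
tree:
12.8800
20.0541 7.1602
30.0083 12.1726 3.1177
39.1396 19.9124 5.9584 0.8031
47.3985 30.0083 11.0956 1.7804 0.0000
54.8682 39.1396 19.9124 3.9470 0.0000 0.0000
61.6243 47.3985 30.0083 8.7500 0.0000 0.0000 0.0000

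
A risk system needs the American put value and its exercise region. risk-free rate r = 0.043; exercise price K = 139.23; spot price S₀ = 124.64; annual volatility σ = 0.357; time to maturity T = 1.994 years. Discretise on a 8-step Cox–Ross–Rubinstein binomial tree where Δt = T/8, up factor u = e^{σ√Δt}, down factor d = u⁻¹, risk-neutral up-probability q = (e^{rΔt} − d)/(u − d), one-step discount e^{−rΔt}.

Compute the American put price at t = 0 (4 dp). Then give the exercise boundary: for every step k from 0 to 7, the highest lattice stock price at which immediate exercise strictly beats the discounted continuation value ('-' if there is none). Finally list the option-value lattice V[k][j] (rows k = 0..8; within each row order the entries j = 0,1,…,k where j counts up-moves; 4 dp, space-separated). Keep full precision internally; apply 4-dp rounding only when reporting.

price = 29.1964
boundary = - - - 73.0200 87.2664 73.0200 87.2664 104.2923
tree:
29.1964
39.6231 18.8005
52.1155 27.2704 10.2464
66.2100 38.3431 16.1474 4.2235
78.1306 51.9636 24.7673 7.3756 0.9785
88.1052 66.2100 36.6996 12.6783 1.9227 0.0000
96.4514 78.1306 51.9636 21.3466 3.7783 0.0000 0.0000
103.4351 88.1052 66.2100 34.9377 7.4247 0.0000 0.0000 0.0000
109.2787 96.4514 78.1306 51.9636 14.5900 0.0000 0.0000 0.0000 0.0000

params: Δt=0.24925 u=1.19510 d=0.83675 q=0.48563 e^(-rΔt)=0.98934
t_8 payoffs: 109.2787 96.4514 78.1306 51.9636 14.5900 0.0000 0.0000 0.0000 0.0000
t_7: node(7,0) S=35.7949 payoff=103.4351 vs cont=101.9508 → 103.4351 [stop]  node(7,1) S=51.1248 payoff=88.1052 vs cont=86.6210 → 88.1052 [stop]  node(7,2) S=73.0200 payoff=66.2100 vs cont=64.7257 → 66.2100 [stop]  node(7,3) S=104.2923 payoff=34.9377 vs cont=33.4534 → 34.9377 [stop]  node(7,4) S=148.9576 payoff=0.0000 vs cont=7.4247 → 7.4247 [wait]  node(7,5) S=212.7517 payoff=0.0000 vs cont=0.0000 → 0.0000 [wait]  node(7,6) S=303.8669 payoff=0.0000 vs cont=0.0000 → 0.0000 [wait]  node(7,7) S=434.0041 payoff=0.0000 vs cont=0.0000 → 0.0000 [wait]  ⇒ S*(7)=104.2923
t_6: node(6,0) S=42.7786 payoff=96.4514 vs cont=94.9672 → 96.4514 [stop]  node(6,1) S=61.0994 payoff=78.1306 vs cont=76.6464 → 78.1306 [stop]  node(6,2) S=87.2664 payoff=51.9636 vs cont=50.4793 → 51.9636 [stop]  node(6,3) S=124.6400 payoff=14.5900 vs cont=21.3466 → 21.3466 [wait]  node(6,4) S=178.0196 payoff=0.0000 vs cont=3.7783 → 3.7783 [wait]  node(6,5) S=254.2601 payoff=0.0000 vs cont=0.0000 → 0.0000 [wait]  node(6,6) S=363.1521 payoff=0.0000 vs cont=0.0000 → 0.0000 [wait]  ⇒ S*(6)=87.2664
t_5: node(5,0) S=51.1248 payoff=88.1052 vs cont=86.6210 → 88.1052 [stop]  node(5,1) S=73.0200 payoff=66.2100 vs cont=64.7257 → 66.2100 [stop]  node(5,2) S=104.2923 payoff=34.9377 vs cont=36.6996 → 36.6996 [wait]  node(5,3) S=148.9576 payoff=0.0000 vs cont=12.6783 → 12.6783 [wait]  node(5,4) S=212.7517 payoff=0.0000 vs cont=1.9227 → 1.9227 [wait]  node(5,5) S=303.8669 payoff=0.0000 vs cont=0.0000 → 0.0000 [wait]  ⇒ S*(5)=73.0200
t_4: node(4,0) S=61.0994 payoff=78.1306 vs cont=76.6464 → 78.1306 [stop]  node(4,1) S=87.2664 payoff=51.9636 vs cont=51.3259 → 51.9636 [stop]  node(4,2) S=124.6400 payoff=14.5900 vs cont=24.7673 → 24.7673 [wait]  node(4,3) S=178.0196 payoff=0.0000 vs cont=7.3756 → 7.3756 [wait]  node(4,4) S=254.2601 payoff=0.0000 vs cont=0.9785 → 0.9785 [wait]  ⇒ S*(4)=87.2664
t_3: node(3,0) S=73.0200 payoff=66.2100 vs cont=64.7257 → 66.2100 [stop]  node(3,1) S=104.2923 payoff=34.9377 vs cont=38.3431 → 38.3431 [wait]  node(3,2) S=148.9576 payoff=0.0000 vs cont=16.1474 → 16.1474 [wait]  node(3,3) S=212.7517 payoff=0.0000 vs cont=4.2235 → 4.2235 [wait]  ⇒ S*(3)=73.0200
t_2: node(2,0) S=87.2664 payoff=51.9636 vs cont=52.1155 → 52.1155 [wait]  node(2,1) S=124.6400 payoff=14.5900 vs cont=27.2704 → 27.2704 [wait]  node(2,2) S=178.0196 payoff=0.0000 vs cont=10.2464 → 10.2464 [wait]  ⇒ S*(2)=-
t_1: node(1,0) S=104.2923 payoff=34.9377 vs cont=39.6231 → 39.6231 [wait]  node(1,1) S=148.9576 payoff=0.0000 vs cont=18.8005 → 18.8005 [wait]  ⇒ S*(1)=-
t_0: node(0,0) S=124.6400 payoff=14.5900 vs cont=29.1964 → 29.1964 [wait]  ⇒ S*(0)=-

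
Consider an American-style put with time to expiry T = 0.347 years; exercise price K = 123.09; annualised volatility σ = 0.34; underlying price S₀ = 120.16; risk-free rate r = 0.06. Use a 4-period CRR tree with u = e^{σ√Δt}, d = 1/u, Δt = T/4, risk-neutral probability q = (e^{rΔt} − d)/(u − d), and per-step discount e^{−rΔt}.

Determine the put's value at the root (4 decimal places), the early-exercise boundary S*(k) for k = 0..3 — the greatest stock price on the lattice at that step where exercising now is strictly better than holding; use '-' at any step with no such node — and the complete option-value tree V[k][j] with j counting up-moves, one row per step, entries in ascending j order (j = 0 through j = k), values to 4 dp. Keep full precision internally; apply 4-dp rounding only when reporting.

params: Δt=0.08675 u=1.10533 d=0.90471 q=0.50100 e^(-rΔt)=0.99481
t_4 payoffs: 42.5899 24.7391 2.9300 0.0000 0.0000
t_3: node(3,0) S=88.9790 payoff=34.1110 vs cont=33.4720 → 34.1110 [stop]  node(3,1) S=108.7099 payoff=14.3801 vs cont=13.7411 → 14.3801 [stop]  node(3,2) S=132.8161 payoff=0.0000 vs cont=1.4545 → 1.4545 [wait]  node(3,3) S=162.2679 payoff=0.0000 vs cont=0.0000 → 0.0000 [wait]  ⇒ S*(3)=108.7099
t_2: node(2,0) S=98.3509 payoff=24.7391 vs cont=24.1001 → 24.7391 [stop]  node(2,1) S=120.1600 payoff=2.9300 vs cont=7.8634 → 7.8634 [wait]  node(2,2) S=146.8053 payoff=0.0000 vs cont=0.7220 → 0.7220 [wait]  ⇒ S*(2)=98.3509
t_1: node(1,0) S=108.7099 payoff=14.3801 vs cont=16.1999 → 16.1999 [wait]  node(1,1) S=132.8161 payoff=0.0000 vs cont=4.2633 → 4.2633 [wait]  ⇒ S*(1)=-
t_0: node(0,0) S=120.1600 payoff=2.9300 vs cont=10.1666 → 10.1666 [wait]  ⇒ S*(0)=-

price = 10.1666
boundary = - - 98.3509 108.7099
tree:
10.1666
16.1999 4.2633
24.7391 7.8634 0.7220
34.1110 14.3801 1.4545 0.0000
42.5899 24.7391 2.9300 0.0000 0.0000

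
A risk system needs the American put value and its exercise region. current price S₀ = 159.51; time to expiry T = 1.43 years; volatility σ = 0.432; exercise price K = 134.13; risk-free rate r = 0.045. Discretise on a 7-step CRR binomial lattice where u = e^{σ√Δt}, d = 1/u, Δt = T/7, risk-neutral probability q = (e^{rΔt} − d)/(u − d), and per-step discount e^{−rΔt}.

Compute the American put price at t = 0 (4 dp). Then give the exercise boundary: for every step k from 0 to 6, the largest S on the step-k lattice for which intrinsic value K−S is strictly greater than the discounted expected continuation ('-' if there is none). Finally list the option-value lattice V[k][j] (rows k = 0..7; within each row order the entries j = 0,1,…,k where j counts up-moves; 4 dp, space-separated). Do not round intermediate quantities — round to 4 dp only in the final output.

price = 15.4286
boundary = - - - - 73.0457 88.7959 107.9422
tree:
15.4286
22.9504 7.4098
33.1280 12.1405 2.3219
46.0587 19.4713 4.2691 0.2136
61.0843 30.3367 7.8331 0.4104 0.0000
74.0408 45.3341 14.3401 0.7888 0.0000 0.0000
84.6991 61.0843 26.1878 1.5159 0.0000 0.0000 0.0000
93.4670 74.0408 45.3341 2.9131 0.0000 0.0000 0.0000 0.0000

params: Δt=0.20429 u=1.21562 d=0.82262 q=0.47484 e^(-rΔt)=0.99085
t_7 payoffs: 93.4670 74.0408 45.3341 2.9131 0.0000 0.0000 0.0000 0.0000
t_6: node(6,0) S=49.4309 payoff=84.6991 vs cont=83.4717 → 84.6991 [stop]  node(6,1) S=73.0457 payoff=61.0843 vs cont=59.8569 → 61.0843 [stop]  node(6,2) S=107.9422 payoff=26.1878 vs cont=24.9604 → 26.1878 [stop]  node(6,3) S=159.5100 payoff=0.0000 vs cont=1.5159 → 1.5159 [wait]  node(6,4) S=235.7135 payoff=0.0000 vs cont=0.0000 → 0.0000 [wait]  node(6,5) S=348.3221 payoff=0.0000 vs cont=0.0000 → 0.0000 [wait]  node(6,6) S=514.7278 payoff=0.0000 vs cont=0.0000 → 0.0000 [wait]  ⇒ S*(6)=107.9422
t_5: node(5,0) S=60.0892 payoff=74.0408 vs cont=72.8134 → 74.0408 [stop]  node(5,1) S=88.7959 payoff=45.3341 vs cont=44.1067 → 45.3341 [stop]  node(5,2) S=131.2169 payoff=2.9131 vs cont=14.3401 → 14.3401 [wait]  node(5,3) S=193.9037 payoff=0.0000 vs cont=0.7888 → 0.7888 [wait]  node(5,4) S=286.5384 payoff=0.0000 vs cont=0.0000 → 0.0000 [wait]  node(5,5) S=423.4278 payoff=0.0000 vs cont=0.0000 → 0.0000 [wait]  ⇒ S*(5)=88.7959
t_4: node(4,0) S=73.0457 payoff=61.0843 vs cont=59.8569 → 61.0843 [stop]  node(4,1) S=107.9422 payoff=26.1878 vs cont=30.3367 → 30.3367 [wait]  node(4,2) S=159.5100 payoff=0.0000 vs cont=7.8331 → 7.8331 [wait]  node(4,3) S=235.7135 payoff=0.0000 vs cont=0.4104 → 0.4104 [wait]  node(4,4) S=348.3221 payoff=0.0000 vs cont=0.0000 → 0.0000 [wait]  ⇒ S*(4)=73.0457
t_3: node(3,0) S=88.7959 payoff=45.3341 vs cont=46.0587 → 46.0587 [wait]  node(3,1) S=131.2169 payoff=2.9131 vs cont=19.4713 → 19.4713 [wait]  node(3,2) S=193.9037 payoff=0.0000 vs cont=4.2691 → 4.2691 [wait]  node(3,3) S=286.5384 payoff=0.0000 vs cont=0.2136 → 0.2136 [wait]  ⇒ S*(3)=-
t_2: node(2,0) S=107.9422 payoff=26.1878 vs cont=33.1280 → 33.1280 [wait]  node(2,1) S=159.5100 payoff=0.0000 vs cont=12.1405 → 12.1405 [wait]  node(2,2) S=235.7135 payoff=0.0000 vs cont=2.3219 → 2.3219 [wait]  ⇒ S*(2)=-
t_1: node(1,0) S=131.2169 payoff=2.9131 vs cont=22.9504 → 22.9504 [wait]  node(1,1) S=193.9037 payoff=0.0000 vs cont=7.4098 → 7.4098 [wait]  ⇒ S*(1)=-
t_0: node(0,0) S=159.5100 payoff=0.0000 vs cont=15.4286 → 15.4286 [wait]  ⇒ S*(0)=-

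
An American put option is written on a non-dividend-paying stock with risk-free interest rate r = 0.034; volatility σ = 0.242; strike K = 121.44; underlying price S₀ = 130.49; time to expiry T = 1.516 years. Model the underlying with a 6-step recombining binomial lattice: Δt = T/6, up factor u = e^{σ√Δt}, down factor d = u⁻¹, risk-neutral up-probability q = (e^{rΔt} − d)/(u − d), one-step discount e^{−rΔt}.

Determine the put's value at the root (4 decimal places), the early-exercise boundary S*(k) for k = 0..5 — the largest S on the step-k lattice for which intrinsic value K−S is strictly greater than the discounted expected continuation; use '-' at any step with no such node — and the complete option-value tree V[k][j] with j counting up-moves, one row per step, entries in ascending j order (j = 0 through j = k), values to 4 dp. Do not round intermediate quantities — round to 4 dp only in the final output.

Δt=0.25267  u=1.12935  d=0.88546  q=0.50500  discount=0.99145
step 6 (expiry): payoffs max(K−S,0) = 58.5470 41.2241 19.1298 0.0000 0.0000 0.0000 0.0000
step 5: (k=5,j=0): S=71.0283, (K−S)⁺=50.4117, hold=49.3729 ⇒ V=50.4117 exercise | (k=5,j=1): S=90.5920, (K−S)⁺=30.8480, hold=29.8092 ⇒ V=30.8480 exercise | (k=5,j=2): S=115.5442, (K−S)⁺=5.8958, hold=9.3882 ⇒ V=9.3882 continue | (k=5,j=3): S=147.3691, (K−S)⁺=0.0000, hold=0.0000 ⇒ V=0.0000 continue | (k=5,j=4): S=187.9597, (K−S)⁺=0.0000, hold=0.0000 ⇒ V=0.0000 continue | (k=5,j=5): S=239.7303, (K−S)⁺=0.0000, hold=0.0000 ⇒ V=0.0000 continue  boundary S*=90.5920
step 4: (k=4,j=0): S=80.2159, (K−S)⁺=41.2241, hold=40.1853 ⇒ V=41.2241 exercise | (k=4,j=1): S=102.3102, (K−S)⁺=19.1298, hold=19.8396 ⇒ V=19.8396 continue | (k=4,j=2): S=130.4900, (K−S)⁺=0.0000, hold=4.6074 ⇒ V=4.6074 continue | (k=4,j=3): S=166.4315, (K−S)⁺=0.0000, hold=0.0000 ⇒ V=0.0000 continue | (k=4,j=4): S=212.2726, (K−S)⁺=0.0000, hold=0.0000 ⇒ V=0.0000 continue  boundary S*=80.2159
step 3: (k=3,j=0): S=90.5920, (K−S)⁺=30.8480, hold=30.1646 ⇒ V=30.8480 exercise | (k=3,j=1): S=115.5442, (K−S)⁺=5.8958, hold=12.0434 ⇒ V=12.0434 continue | (k=3,j=2): S=147.3691, (K−S)⁺=0.0000, hold=2.2611 ⇒ V=2.2611 continue | (k=3,j=3): S=187.9597, (K−S)⁺=0.0000, hold=0.0000 ⇒ V=0.0000 continue  boundary S*=90.5920
step 2: (k=2,j=0): S=102.3102, (K−S)⁺=19.1298, hold=21.1690 ⇒ V=21.1690 continue | (k=2,j=1): S=130.4900, (K−S)⁺=0.0000, hold=7.0426 ⇒ V=7.0426 continue | (k=2,j=2): S=166.4315, (K−S)⁺=0.0000, hold=1.1097 ⇒ V=1.1097 continue  boundary S*=-
step 1: (k=1,j=0): S=115.5442, (K−S)⁺=5.8958, hold=13.9151 ⇒ V=13.9151 continue | (k=1,j=1): S=147.3691, (K−S)⁺=0.0000, hold=4.0118 ⇒ V=4.0118 continue  boundary S*=-
step 0: (k=0,j=0): S=130.4900, (K−S)⁺=0.0000, hold=8.8377 ⇒ V=8.8377 continue  boundary S*=-

price = 8.8377
boundary = - - - 90.5920 80.2159 90.5920
tree:
8.8377
13.9151 4.0118
21.1690 7.0426 1.1097
30.8480 12.0434 2.2611 0.0000
41.2241 19.8396 4.6074 0.0000 0.0000
50.4117 30.8480 9.3882 0.0000 0.0000 0.0000
58.5470 41.2241 19.1298 0.0000 0.0000 0.0000 0.0000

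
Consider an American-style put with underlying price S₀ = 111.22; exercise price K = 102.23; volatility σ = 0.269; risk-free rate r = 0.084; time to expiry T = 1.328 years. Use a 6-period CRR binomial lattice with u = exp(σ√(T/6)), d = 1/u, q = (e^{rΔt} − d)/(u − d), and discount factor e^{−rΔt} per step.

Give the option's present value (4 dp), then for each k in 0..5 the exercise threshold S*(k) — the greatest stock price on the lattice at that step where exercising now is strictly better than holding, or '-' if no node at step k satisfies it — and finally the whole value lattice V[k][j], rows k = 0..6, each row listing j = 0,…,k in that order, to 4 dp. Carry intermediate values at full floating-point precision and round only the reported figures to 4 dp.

params: Δt=0.22133 u=1.13491 d=0.88113 q=0.54235 e^(-rΔt)=0.98158
t_6 payoffs: 50.1809 35.1897 15.8806 0.0000 0.0000 0.0000 0.0000
t_5: node(5,0) S=59.0710 payoff=43.1590 vs cont=41.2759 → 43.1590 [stop]  node(5,1) S=76.0848 payoff=26.1452 vs cont=24.2621 → 26.1452 [stop]  node(5,2) S=97.9989 payoff=4.2311 vs cont=7.1339 → 7.1339 [wait]  node(5,3) S=126.2248 payoff=0.0000 vs cont=0.0000 → 0.0000 [wait]  node(5,4) S=162.5803 payoff=0.0000 vs cont=0.0000 → 0.0000 [wait]  node(5,5) S=209.4070 payoff=0.0000 vs cont=0.0000 → 0.0000 [wait]  ⇒ S*(5)=76.0848
t_4: node(4,0) S=67.0403 payoff=35.1897 vs cont=33.3066 → 35.1897 [stop]  node(4,1) S=86.3494 payoff=15.8806 vs cont=15.5428 → 15.8806 [stop]  node(4,2) S=111.2200 payoff=0.0000 vs cont=3.2047 → 3.2047 [wait]  node(4,3) S=143.2538 payoff=0.0000 vs cont=0.0000 → 0.0000 [wait]  node(4,4) S=184.5141 payoff=0.0000 vs cont=0.0000 → 0.0000 [wait]  ⇒ S*(4)=86.3494
t_3: node(3,0) S=76.0848 payoff=26.1452 vs cont=24.2621 → 26.1452 [stop]  node(3,1) S=97.9989 payoff=4.2311 vs cont=8.8399 → 8.8399 [wait]  node(3,2) S=126.2248 payoff=0.0000 vs cont=1.4396 → 1.4396 [wait]  node(3,3) S=162.5803 payoff=0.0000 vs cont=0.0000 → 0.0000 [wait]  ⇒ S*(3)=76.0848
t_2: node(2,0) S=86.3494 payoff=15.8806 vs cont=16.4510 → 16.4510 [wait]  node(2,1) S=111.2200 payoff=0.0000 vs cont=4.7375 → 4.7375 [wait]  node(2,2) S=143.2538 payoff=0.0000 vs cont=0.6467 → 0.6467 [wait]  ⇒ S*(2)=-
t_1: node(1,0) S=97.9989 payoff=4.2311 vs cont=9.9122 → 9.9122 [wait]  node(1,1) S=126.2248 payoff=0.0000 vs cont=2.4725 → 2.4725 [wait]  ⇒ S*(1)=-
t_0: node(0,0) S=111.2200 payoff=0.0000 vs cont=5.7690 → 5.7690 [wait]  ⇒ S*(0)=-

price = 5.7690
boundary = - - - 76.0848 86.3494 76.0848
tree:
5.7690
9.9122 2.4725
16.4510 4.7375 0.6467
26.1452 8.8399 1.4396 0.0000
35.1897 15.8806 3.2047 0.0000 0.0000
43.1590 26.1452 7.1339 0.0000 0.0000 0.0000
50.1809 35.1897 15.8806 0.0000 0.0000 0.0000 0.0000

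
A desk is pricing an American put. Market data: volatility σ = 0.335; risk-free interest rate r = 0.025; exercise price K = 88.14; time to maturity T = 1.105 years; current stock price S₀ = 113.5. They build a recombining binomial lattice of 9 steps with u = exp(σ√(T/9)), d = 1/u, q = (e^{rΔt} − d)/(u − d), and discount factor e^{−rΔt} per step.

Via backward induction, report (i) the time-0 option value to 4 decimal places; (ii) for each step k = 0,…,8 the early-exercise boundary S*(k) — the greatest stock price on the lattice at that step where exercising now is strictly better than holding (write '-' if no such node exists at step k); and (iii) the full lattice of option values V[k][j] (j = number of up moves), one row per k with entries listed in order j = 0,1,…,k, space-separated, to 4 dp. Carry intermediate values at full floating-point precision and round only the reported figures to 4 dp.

price = 4.4719
boundary = - - - - - - 56.1208 63.1106 70.9710
tree:
4.4719
6.6793 2.1445
9.7470 3.4481 0.7670
13.8417 5.4391 1.3453 0.1548
19.0391 8.3831 2.3320 0.3008 0.0000
25.2277 12.5557 3.9834 0.5844 0.0000 0.0000
32.0192 18.1403 6.6758 1.1355 0.0000 0.0000 0.0000
38.2349 25.0294 10.9037 2.2063 0.0000 0.0000 0.0000 0.0000
43.7622 32.0192 17.1690 4.2869 0.0000 0.0000 0.0000 0.0000 0.0000
48.6773 38.2349 25.0294 8.3296 0.0000 0.0000 0.0000 0.0000 0.0000 0.0000

Δt=0.12278  u=1.12455  d=0.88924  q=0.48375  discount=0.99694
step 9 (expiry): payoffs max(K−S,0) = 48.6773 38.2349 25.0294 8.3296 0.0000 0.0000 0.0000 0.0000 0.0000 0.0000
step 8: (k=8,j=0): S=44.3778, (K−S)⁺=43.7622, hold=43.4920 ⇒ V=43.7622 exercise | (k=8,j=1): S=56.1208, (K−S)⁺=32.0192, hold=31.7491 ⇒ V=32.0192 exercise | (k=8,j=2): S=70.9710, (K−S)⁺=17.1690, hold=16.8989 ⇒ V=17.1690 exercise | (k=8,j=3): S=89.7508, (K−S)⁺=0.0000, hold=4.2869 ⇒ V=4.2869 continue | (k=8,j=4): S=113.5000, (K−S)⁺=0.0000, hold=0.0000 ⇒ V=0.0000 continue | (k=8,j=5): S=143.5335, (K−S)⁺=0.0000, hold=0.0000 ⇒ V=0.0000 continue | (k=8,j=6): S=181.5143, (K−S)⁺=0.0000, hold=0.0000 ⇒ V=0.0000 continue | (k=8,j=7): S=229.5452, (K−S)⁺=0.0000, hold=0.0000 ⇒ V=0.0000 continue | (k=8,j=8): S=290.2857, (K−S)⁺=0.0000, hold=0.0000 ⇒ V=0.0000 continue  boundary S*=70.9710
step 7: (k=7,j=0): S=49.9051, (K−S)⁺=38.2349, hold=37.9648 ⇒ V=38.2349 exercise | (k=7,j=1): S=63.1106, (K−S)⁺=25.0294, hold=24.7593 ⇒ V=25.0294 exercise | (k=7,j=2): S=79.8104, (K−S)⁺=8.3296, hold=10.9037 ⇒ V=10.9037 continue | (k=7,j=3): S=100.9293, (K−S)⁺=0.0000, hold=2.2063 ⇒ V=2.2063 continue | (k=7,j=4): S=127.6364, (K−S)⁺=0.0000, hold=0.0000 ⇒ V=0.0000 continue | (k=7,j=5): S=161.4106, (K−S)⁺=0.0000, hold=0.0000 ⇒ V=0.0000 continue | (k=7,j=6): S=204.1219, (K−S)⁺=0.0000, hold=0.0000 ⇒ V=0.0000 continue | (k=7,j=7): S=258.1350, (K−S)⁺=0.0000, hold=0.0000 ⇒ V=0.0000 continue  boundary S*=63.1106
step 6: (k=6,j=0): S=56.1208, (K−S)⁺=32.0192, hold=31.7491 ⇒ V=32.0192 exercise | (k=6,j=1): S=70.9710, (K−S)⁺=17.1690, hold=18.1403 ⇒ V=18.1403 continue | (k=6,j=2): S=89.7508, (K−S)⁺=0.0000, hold=6.6758 ⇒ V=6.6758 continue | (k=6,j=3): S=113.5000, (K−S)⁺=0.0000, hold=1.1355 ⇒ V=1.1355 continue | (k=6,j=4): S=143.5335, (K−S)⁺=0.0000, hold=0.0000 ⇒ V=0.0000 continue | (k=6,j=5): S=181.5143, (K−S)⁺=0.0000, hold=0.0000 ⇒ V=0.0000 continue | (k=6,j=6): S=229.5452, (K−S)⁺=0.0000, hold=0.0000 ⇒ V=0.0000 continue  boundary S*=56.1208
step 5: (k=5,j=0): S=63.1106, (K−S)⁺=25.0294, hold=25.2277 ⇒ V=25.2277 continue | (k=5,j=1): S=79.8104, (K−S)⁺=8.3296, hold=12.5557 ⇒ V=12.5557 continue | (k=5,j=2): S=100.9293, (K−S)⁺=0.0000, hold=3.9834 ⇒ V=3.9834 continue | (k=5,j=3): S=127.6364, (K−S)⁺=0.0000, hold=0.5844 ⇒ V=0.5844 continue | (k=5,j=4): S=161.4106, (K−S)⁺=0.0000, hold=0.0000 ⇒ V=0.0000 continue | (k=5,j=5): S=204.1219, (K−S)⁺=0.0000, hold=0.0000 ⇒ V=0.0000 continue  boundary S*=-
step 4: (k=4,j=0): S=70.9710, (K−S)⁺=17.1690, hold=19.0391 ⇒ V=19.0391 continue | (k=4,j=1): S=89.7508, (K−S)⁺=0.0000, hold=8.3831 ⇒ V=8.3831 continue | (k=4,j=2): S=113.5000, (K−S)⁺=0.0000, hold=2.3320 ⇒ V=2.3320 continue | (k=4,j=3): S=143.5335, (K−S)⁺=0.0000, hold=0.3008 ⇒ V=0.3008 continue | (k=4,j=4): S=181.5143, (K−S)⁺=0.0000, hold=0.0000 ⇒ V=0.0000 continue  boundary S*=-
step 3: (k=3,j=0): S=79.8104, (K−S)⁺=8.3296, hold=13.8417 ⇒ V=13.8417 continue | (k=3,j=1): S=100.9293, (K−S)⁺=0.0000, hold=5.4391 ⇒ V=5.4391 continue | (k=3,j=2): S=127.6364, (K−S)⁺=0.0000, hold=1.3453 ⇒ V=1.3453 continue | (k=3,j=3): S=161.4106, (K−S)⁺=0.0000, hold=0.1548 ⇒ V=0.1548 continue  boundary S*=-
step 2: (k=2,j=0): S=89.7508, (K−S)⁺=0.0000, hold=9.7470 ⇒ V=9.7470 continue | (k=2,j=1): S=113.5000, (K−S)⁺=0.0000, hold=3.4481 ⇒ V=3.4481 continue | (k=2,j=2): S=143.5335, (K−S)⁺=0.0000, hold=0.7670 ⇒ V=0.7670 continue  boundary S*=-
step 1: (k=1,j=0): S=100.9293, (K−S)⁺=0.0000, hold=6.6793 ⇒ V=6.6793 continue | (k=1,j=1): S=127.6364, (K−S)⁺=0.0000, hold=2.1445 ⇒ V=2.1445 continue  boundary S*=-
step 0: (k=0,j=0): S=113.5000, (K−S)⁺=0.0000, hold=4.4719 ⇒ V=4.4719 continue  boundary S*=-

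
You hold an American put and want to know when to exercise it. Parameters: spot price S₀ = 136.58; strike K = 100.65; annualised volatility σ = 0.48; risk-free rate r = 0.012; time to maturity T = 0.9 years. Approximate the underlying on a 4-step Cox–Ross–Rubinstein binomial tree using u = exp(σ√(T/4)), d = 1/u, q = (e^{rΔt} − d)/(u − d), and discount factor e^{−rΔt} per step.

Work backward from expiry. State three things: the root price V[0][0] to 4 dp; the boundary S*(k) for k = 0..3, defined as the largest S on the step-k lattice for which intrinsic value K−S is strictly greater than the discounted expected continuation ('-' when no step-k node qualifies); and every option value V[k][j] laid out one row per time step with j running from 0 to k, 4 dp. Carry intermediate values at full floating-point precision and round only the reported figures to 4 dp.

Δt=0.22500, u=1.25569, d=0.79638, q=0.44921, disc=e^(-rΔt)=0.99730
k=4 terminal: V=max(K-S,0) → 45.7137 14.0290 0.0000 0.0000 0.0000
k=3: j=0 S=68.9829 intr=31.6671 cont=31.3957 V=31.6671[EX]; j=1 S=108.7690 intr=0.0000 cont=7.7062 V=7.7062[hold]; j=2 S=171.5019 intr=0.0000 cont=0.0000 V=0.0000[hold]; j=3 S=270.4163 intr=0.0000 cont=0.0000 V=0.0000[hold]  S*(3)=68.9829
k=2: j=0 S=86.6210 intr=14.0290 cont=20.8473 V=20.8473[hold]; j=1 S=136.5800 intr=0.0000 cont=4.2330 V=4.2330[hold]; j=2 S=215.3530 intr=0.0000 cont=0.0000 V=0.0000[hold]  S*(2)=-
k=1: j=0 S=108.7690 intr=0.0000 cont=13.3479 V=13.3479[hold]; j=1 S=171.5019 intr=0.0000 cont=2.3252 V=2.3252[hold]  S*(1)=-
k=0: j=0 S=136.5800 intr=0.0000 cont=8.3738 V=8.3738[hold]  S*(0)=-

price = 8.3738
boundary = - - - 68.9829
tree:
8.3738
13.3479 2.3252
20.8473 4.2330 0.0000
31.6671 7.7062 0.0000 0.0000
45.7137 14.0290 0.0000 0.0000 0.0000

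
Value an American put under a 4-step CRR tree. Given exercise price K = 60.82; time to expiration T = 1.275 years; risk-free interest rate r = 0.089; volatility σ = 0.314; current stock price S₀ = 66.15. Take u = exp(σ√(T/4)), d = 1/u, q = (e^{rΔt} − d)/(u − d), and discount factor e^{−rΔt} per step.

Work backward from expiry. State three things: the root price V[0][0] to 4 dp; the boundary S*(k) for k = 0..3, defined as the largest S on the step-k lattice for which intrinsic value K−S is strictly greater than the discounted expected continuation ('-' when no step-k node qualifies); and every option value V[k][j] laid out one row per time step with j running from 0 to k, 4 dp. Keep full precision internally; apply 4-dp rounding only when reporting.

params: Δt=0.31875 u=1.19396 d=0.83755 q=0.53653 e^(-rΔt)=0.97203
t_4 payoffs: 28.2688 14.4168 0.0000 0.0000 0.0000
t_3: node(3,0) S=38.8649 payoff=21.9551 vs cont=20.2540 → 21.9551 [stop]  node(3,1) S=55.4037 payoff=5.4163 vs cont=6.4948 → 6.4948 [wait]  node(3,2) S=78.9806 payoff=0.0000 vs cont=0.0000 → 0.0000 [wait]  node(3,3) S=112.5907 payoff=0.0000 vs cont=0.0000 → 0.0000 [wait]  ⇒ S*(3)=38.8649
t_2: node(2,0) S=46.4032 payoff=14.4168 vs cont=13.2781 → 14.4168 [stop]  node(2,1) S=66.1500 payoff=0.0000 vs cont=2.9260 → 2.9260 [wait]  node(2,2) S=94.3000 payoff=0.0000 vs cont=0.0000 → 0.0000 [wait]  ⇒ S*(2)=46.4032
t_1: node(1,0) S=55.4037 payoff=5.4163 vs cont=8.0208 → 8.0208 [wait]  node(1,1) S=78.9806 payoff=0.0000 vs cont=1.3182 → 1.3182 [wait]  ⇒ S*(1)=-
t_0: node(0,0) S=66.1500 payoff=0.0000 vs cont=4.3009 → 4.3009 [wait]  ⇒ S*(0)=-

price = 4.3009
boundary = - - 46.4032 38.8649
tree:
4.3009
8.0208 1.3182
14.4168 2.9260 0.0000
21.9551 6.4948 0.0000 0.0000
28.2688 14.4168 0.0000 0.0000 0.0000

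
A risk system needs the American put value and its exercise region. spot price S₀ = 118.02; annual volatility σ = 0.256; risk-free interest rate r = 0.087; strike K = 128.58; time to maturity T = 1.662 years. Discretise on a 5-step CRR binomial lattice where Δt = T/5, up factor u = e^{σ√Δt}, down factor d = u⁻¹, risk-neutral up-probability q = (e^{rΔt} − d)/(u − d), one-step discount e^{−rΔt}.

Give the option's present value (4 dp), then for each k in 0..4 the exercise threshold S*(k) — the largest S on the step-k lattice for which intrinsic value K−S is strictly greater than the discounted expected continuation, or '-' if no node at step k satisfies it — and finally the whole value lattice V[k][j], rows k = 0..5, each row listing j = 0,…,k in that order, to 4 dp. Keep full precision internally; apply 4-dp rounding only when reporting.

Δt=0.33240  u=1.15904  d=0.86278  q=0.56221  discount=0.97150
step 5 (expiry): payoffs max(K−S,0) = 72.1568 52.7821 26.7546 0.0000 0.0000 0.0000
step 4: (k=4,j=0): S=65.3970, (K−S)⁺=63.1830, hold=59.5179 ⇒ V=63.1830 exercise | (k=4,j=1): S=87.8530, (K−S)⁺=40.7270, hold=37.0619 ⇒ V=40.7270 exercise | (k=4,j=2): S=118.0200, (K−S)⁺=10.5600, hold=11.3791 ⇒ V=11.3791 continue | (k=4,j=3): S=158.5458, (K−S)⁺=0.0000, hold=0.0000 ⇒ V=0.0000 continue | (k=4,j=4): S=212.9873, (K−S)⁺=0.0000, hold=0.0000 ⇒ V=0.0000 continue  boundary S*=87.8530
step 3: (k=3,j=0): S=75.7979, (K−S)⁺=52.7821, hold=49.1170 ⇒ V=52.7821 exercise | (k=3,j=1): S=101.8254, (K−S)⁺=26.7546, hold=23.5369 ⇒ V=26.7546 exercise | (k=3,j=2): S=136.7902, (K−S)⁺=0.0000, hold=4.8397 ⇒ V=4.8397 continue | (k=3,j=3): S=183.7614, (K−S)⁺=0.0000, hold=0.0000 ⇒ V=0.0000 continue  boundary S*=101.8254
step 2: (k=2,j=0): S=87.8530, (K−S)⁺=40.7270, hold=37.0619 ⇒ V=40.7270 exercise | (k=2,j=1): S=118.0200, (K−S)⁺=10.5600, hold=14.0225 ⇒ V=14.0225 continue | (k=2,j=2): S=158.5458, (K−S)⁺=0.0000, hold=2.0584 ⇒ V=2.0584 continue  boundary S*=87.8530
step 1: (k=1,j=0): S=101.8254, (K−S)⁺=26.7546, hold=24.9806 ⇒ V=26.7546 exercise | (k=1,j=1): S=136.7902, (K−S)⁺=0.0000, hold=7.0882 ⇒ V=7.0882 continue  boundary S*=101.8254
step 0: (k=0,j=0): S=118.0200, (K−S)⁺=10.5600, hold=15.2506 ⇒ V=15.2506 continue  boundary S*=-

price = 15.2506
boundary = - 101.8254 87.8530 101.8254 87.8530
tree:
15.2506
26.7546 7.0882
40.7270 14.0225 2.0584
52.7821 26.7546 4.8397 0.0000
63.1830 40.7270 11.3791 0.0000 0.0000
72.1568 52.7821 26.7546 0.0000 0.0000 0.0000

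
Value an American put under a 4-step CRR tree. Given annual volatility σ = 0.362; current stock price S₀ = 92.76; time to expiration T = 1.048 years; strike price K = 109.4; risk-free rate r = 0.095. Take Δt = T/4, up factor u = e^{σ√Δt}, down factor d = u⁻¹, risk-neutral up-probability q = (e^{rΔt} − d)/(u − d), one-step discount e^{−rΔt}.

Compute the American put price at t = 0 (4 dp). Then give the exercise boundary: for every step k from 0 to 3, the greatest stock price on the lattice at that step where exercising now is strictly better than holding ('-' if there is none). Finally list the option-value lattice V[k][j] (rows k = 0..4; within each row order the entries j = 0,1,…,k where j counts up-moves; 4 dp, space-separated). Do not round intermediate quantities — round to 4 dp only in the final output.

Δt=0.26200  u=1.20357  d=0.83086  q=0.52143  discount=0.97542
step 4 (expiry): payoffs max(K−S,0) = 65.1948 45.3650 16.6400 0.0000 0.0000
step 3: (k=3,j=0): S=53.2041, (K−S)⁺=56.1959, hold=53.5065 ⇒ V=56.1959 exercise | (k=3,j=1): S=77.0706, (K−S)⁺=32.3294, hold=29.6400 ⇒ V=32.3294 exercise | (k=3,j=2): S=111.6433, (K−S)⁺=0.0000, hold=7.7677 ⇒ V=7.7677 continue | (k=3,j=3): S=161.7246, (K−S)⁺=0.0000, hold=0.0000 ⇒ V=0.0000 continue  boundary S*=77.0706
step 2: (k=2,j=0): S=64.0350, (K−S)⁺=45.3650, hold=42.6757 ⇒ V=45.3650 exercise | (k=2,j=1): S=92.7600, (K−S)⁺=16.6400, hold=19.0423 ⇒ V=19.0423 continue | (k=2,j=2): S=134.3706, (K−S)⁺=0.0000, hold=3.6260 ⇒ V=3.6260 continue  boundary S*=64.0350
step 1: (k=1,j=0): S=77.0706, (K−S)⁺=32.3294, hold=30.8618 ⇒ V=32.3294 exercise | (k=1,j=1): S=111.6433, (K−S)⁺=0.0000, hold=10.7333 ⇒ V=10.7333 continue  boundary S*=77.0706
step 0: (k=0,j=0): S=92.7600, (K−S)⁺=16.6400, hold=20.5507 ⇒ V=20.5507 continue  boundary S*=-

price = 20.5507
boundary = - 77.0706 64.0350 77.0706
tree:
20.5507
32.3294 10.7333
45.3650 19.0423 3.6260
56.1959 32.3294 7.7677 0.0000
65.1948 45.3650 16.6400 0.0000 0.0000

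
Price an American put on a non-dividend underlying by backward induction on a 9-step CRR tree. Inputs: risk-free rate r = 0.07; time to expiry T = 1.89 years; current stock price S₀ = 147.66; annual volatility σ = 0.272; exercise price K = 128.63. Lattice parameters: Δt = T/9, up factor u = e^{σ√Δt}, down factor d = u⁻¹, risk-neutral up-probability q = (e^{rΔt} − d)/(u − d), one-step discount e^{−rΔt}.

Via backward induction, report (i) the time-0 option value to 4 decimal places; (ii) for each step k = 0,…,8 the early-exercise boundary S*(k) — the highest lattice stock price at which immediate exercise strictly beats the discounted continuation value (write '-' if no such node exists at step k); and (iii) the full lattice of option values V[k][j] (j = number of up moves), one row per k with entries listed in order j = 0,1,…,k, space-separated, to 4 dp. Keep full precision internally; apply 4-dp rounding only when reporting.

price = 7.2888
boundary = - - - - 89.6872 101.5930 89.6872 101.5930 115.0792
tree:
7.2888
11.6415 3.6042
18.0571 6.2356 1.3542
27.0597 10.5198 2.5826 0.2946
38.9428 17.2011 4.8452 0.6335 0.0000
49.4533 27.0370 8.8953 1.3623 0.0000 0.0000
58.7321 38.9428 15.8510 2.9299 0.0000 0.0000 0.0000
66.9235 49.4533 27.0370 6.3010 0.0000 0.0000 0.0000 0.0000
74.1549 58.7321 38.9428 13.5508 0.0000 0.0000 0.0000 0.0000 0.0000
80.5389 66.9235 49.4533 27.0370 0.0000 0.0000 0.0000 0.0000 0.0000 0.0000

params: Δt=0.21000 u=1.13275 d=0.88281 q=0.52813 e^(-rΔt)=0.98541
t_9 payoffs: 80.5389 66.9235 49.4533 27.0370 0.0000 0.0000 0.0000 0.0000 0.0000 0.0000
t_8: node(8,0) S=54.4751 payoff=74.1549 vs cont=72.2779 → 74.1549 [stop]  node(8,1) S=69.8979 payoff=58.7321 vs cont=56.8550 → 58.7321 [stop]  node(8,2) S=89.6872 payoff=38.9428 vs cont=37.0658 → 38.9428 [stop]  node(8,3) S=115.0792 payoff=13.5508 vs cont=12.5719 → 13.5508 [stop]  node(8,4) S=147.6600 payoff=0.0000 vs cont=0.0000 → 0.0000 [wait]  node(8,5) S=189.4650 payoff=0.0000 vs cont=0.0000 → 0.0000 [wait]  node(8,6) S=243.1058 payoff=0.0000 vs cont=0.0000 → 0.0000 [wait]  node(8,7) S=311.9331 payoff=0.0000 vs cont=0.0000 → 0.0000 [wait]  node(8,8) S=400.2466 payoff=0.0000 vs cont=0.0000 → 0.0000 [wait]  ⇒ S*(8)=115.0792
t_7: node(7,0) S=61.7065 payoff=66.9235 vs cont=65.0464 → 66.9235 [stop]  node(7,1) S=79.1767 payoff=49.4533 vs cont=47.5763 → 49.4533 [stop]  node(7,2) S=101.5930 payoff=27.0370 vs cont=25.1600 → 27.0370 [stop]  node(7,3) S=130.3556 payoff=0.0000 vs cont=6.3010 → 6.3010 [wait]  node(7,4) S=167.2615 payoff=0.0000 vs cont=0.0000 → 0.0000 [wait]  node(7,5) S=214.6160 payoff=0.0000 vs cont=0.0000 → 0.0000 [wait]  node(7,6) S=275.3774 payoff=0.0000 vs cont=0.0000 → 0.0000 [wait]  node(7,7) S=353.3414 payoff=0.0000 vs cont=0.0000 → 0.0000 [wait]  ⇒ S*(7)=101.5930
t_6: node(6,0) S=69.8979 payoff=58.7321 vs cont=56.8550 → 58.7321 [stop]  node(6,1) S=89.6872 payoff=38.9428 vs cont=37.0658 → 38.9428 [stop]  node(6,2) S=115.0792 payoff=13.5508 vs cont=15.8510 → 15.8510 [wait]  node(6,3) S=147.6600 payoff=0.0000 vs cont=2.9299 → 2.9299 [wait]  node(6,4) S=189.4650 payoff=0.0000 vs cont=0.0000 → 0.0000 [wait]  node(6,5) S=243.1058 payoff=0.0000 vs cont=0.0000 → 0.0000 [wait]  node(6,6) S=311.9331 payoff=0.0000 vs cont=0.0000 → 0.0000 [wait]  ⇒ S*(6)=89.6872
t_5: node(5,0) S=79.1767 payoff=49.4533 vs cont=47.5763 → 49.4533 [stop]  node(5,1) S=101.5930 payoff=27.0370 vs cont=26.3571 → 27.0370 [stop]  node(5,2) S=130.3556 payoff=0.0000 vs cont=8.8953 → 8.8953 [wait]  node(5,3) S=167.2615 payoff=0.0000 vs cont=1.3623 → 1.3623 [wait]  node(5,4) S=214.6160 payoff=0.0000 vs cont=0.0000 → 0.0000 [wait]  node(5,5) S=275.3774 payoff=0.0000 vs cont=0.0000 → 0.0000 [wait]  ⇒ S*(5)=101.5930
t_4: node(4,0) S=89.6872 payoff=38.9428 vs cont=37.0658 → 38.9428 [stop]  node(4,1) S=115.0792 payoff=13.5508 vs cont=17.2011 → 17.2011 [wait]  node(4,2) S=147.6600 payoff=0.0000 vs cont=4.8452 → 4.8452 [wait]  node(4,3) S=189.4650 payoff=0.0000 vs cont=0.6335 → 0.6335 [wait]  node(4,4) S=243.1058 payoff=0.0000 vs cont=0.0000 → 0.0000 [wait]  ⇒ S*(4)=89.6872
t_3: node(3,0) S=101.5930 payoff=27.0370 vs cont=27.0597 → 27.0597 [wait]  node(3,1) S=130.3556 payoff=0.0000 vs cont=10.5198 → 10.5198 [wait]  node(3,2) S=167.2615 payoff=0.0000 vs cont=2.5826 → 2.5826 [wait]  node(3,3) S=214.6160 payoff=0.0000 vs cont=0.2946 → 0.2946 [wait]  ⇒ S*(3)=-
t_2: node(2,0) S=115.0792 payoff=13.5508 vs cont=18.0571 → 18.0571 [wait]  node(2,1) S=147.6600 payoff=0.0000 vs cont=6.2356 → 6.2356 [wait]  node(2,2) S=189.4650 payoff=0.0000 vs cont=1.3542 → 1.3542 [wait]  ⇒ S*(2)=-
t_1: node(1,0) S=130.3556 payoff=0.0000 vs cont=11.6415 → 11.6415 [wait]  node(1,1) S=167.2615 payoff=0.0000 vs cont=3.6042 → 3.6042 [wait]  ⇒ S*(1)=-
t_0: node(0,0) S=147.6600 payoff=0.0000 vs cont=7.2888 → 7.2888 [wait]  ⇒ S*(0)=-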